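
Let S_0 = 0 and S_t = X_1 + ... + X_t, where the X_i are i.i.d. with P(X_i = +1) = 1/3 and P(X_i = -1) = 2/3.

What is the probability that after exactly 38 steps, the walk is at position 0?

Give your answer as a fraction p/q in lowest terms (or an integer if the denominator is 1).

Answer: 6177032555724800/450283905890997363

Derivation:
To be at 0 after 38 steps: need exactly 19 steps of +1 and 19 of -1.
Number of such sequences: C(38,19) = 35345263800
Each has probability (1/3)^19 · (2/3)^19 = 524288/1350851717672992089
P = 35345263800 · 524288/1350851717672992089 = 6177032555724800/450283905890997363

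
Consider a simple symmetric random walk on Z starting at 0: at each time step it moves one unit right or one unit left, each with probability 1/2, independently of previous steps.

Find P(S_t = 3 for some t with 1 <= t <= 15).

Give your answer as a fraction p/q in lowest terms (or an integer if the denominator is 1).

Count via complement. Let g(t,s) = #length-t paths at position s with S_1..S_t all ≠ 3.
g(t,s) = g(t-1,s-1) + g(t-1,s+1) for s ≠ 3; g(t,3) = 0.
t=0: g(0,0)=1
t=1: g(1,-1)=1 g(1,1)=1
t=2: g(2,-2)=1 g(2,0)=2 g(2,2)=1
t=3: g(3,-3)=1 g(3,-1)=3 g(3,1)=3
t=4: g(4,-4)=1 g(4,-2)=4 g(4,0)=6 g(4,2)=3
t=5: g(5,-5)=1 g(5,-3)=5 g(5,-1)=10 g(5,1)=9
t=6: g(6,-6)=1 g(6,-4)=6 g(6,-2)=15 g(6,0)=19 g(6,2)=9
t=7: g(7,-7)=1 g(7,-5)=7 g(7,-3)=21 g(7,-1)=34 g(7,1)=28
t=8: g(8,-8)=1 g(8,-6)=8 g(8,-4)=28 g(8,-2)=55 g(8,0)=62 g(8,2)=28
t=9: g(9,-9)=1 g(9,-7)=9 g(9,-5)=36 g(9,-3)=83 g(9,-1)=117 g(9,1)=90
t=10: g(10,-10)=1 g(10,-8)=10 g(10,-6)=45 g(10,-4)=119 g(10,-2)=200 g(10,0)=207 g(10,2)=90
t=11: g(11,-11)=1 g(11,-9)=11 g(11,-7)=55 g(11,-5)=164 g(11,-3)=319 g(11,-1)=407 g(11,1)=297
t=12: g(12,-12)=1 g(12,-10)=12 g(12,-8)=66 g(12,-6)=219 g(12,-4)=483 g(12,-2)=726 g(12,0)=704 g(12,2)=297
t=13: g(13,-13)=1 g(13,-11)=13 g(13,-9)=78 g(13,-7)=285 g(13,-5)=702 g(13,-3)=1209 g(13,-1)=1430 g(13,1)=1001
t=14: g(14,-14)=1 g(14,-12)=14 g(14,-10)=91 g(14,-8)=363 g(14,-6)=987 g(14,-4)=1911 g(14,-2)=2639 g(14,0)=2431 g(14,2)=1001
t=15: g(15,-15)=1 g(15,-13)=15 g(15,-11)=105 g(15,-9)=454 g(15,-7)=1350 g(15,-5)=2898 g(15,-3)=4550 g(15,-1)=5070 g(15,1)=3432
Paths never hitting 3: Σ_s g(15,s) = 17875
Paths hitting 3: 2^15 - 17875 = 14893
P = 14893/32768 = 14893/32768

Answer: 14893/32768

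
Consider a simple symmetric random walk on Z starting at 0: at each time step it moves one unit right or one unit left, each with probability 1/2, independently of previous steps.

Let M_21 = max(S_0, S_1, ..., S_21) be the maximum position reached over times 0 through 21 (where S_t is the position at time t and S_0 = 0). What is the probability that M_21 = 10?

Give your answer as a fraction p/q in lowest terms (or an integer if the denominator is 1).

Let M_21 = max(S_0,...,S_21). Use the reflection principle: for j ≥ 1, #{paths with M_21 ≥ j} = #{S_21 ≥ j} + #{S_21 ≥ j+1}.
By reflection, #{M_21 ≥ 10} = #{S_21 ≥ 10} + #{S_21 ≥ 11} = 27896 + 27896 = 55792.
#{M_21 ≥ 11} = #{S_21 ≥ 11} + #{S_21 ≥ 12} = 27896 + 7547 = 35443.
#{M_21 = 10} = 55792 - 35443 = 20349.
P(M_21 = 10) = 20349/2097152 = 20349/2097152

Answer: 20349/2097152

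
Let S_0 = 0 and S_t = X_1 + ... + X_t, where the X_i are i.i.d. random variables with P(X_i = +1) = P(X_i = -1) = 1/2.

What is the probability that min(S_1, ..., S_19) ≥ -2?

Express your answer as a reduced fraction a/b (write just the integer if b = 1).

Answer: 130169/262144

Derivation:
Let f(t,s) = #length-t paths at position s with S_1..S_t all ≥ -2.
f(t,s) = f(t-1,s-1) + f(t-1,s+1) for s ≥ -2; f(t,s) = 0 for s < -2.
t=0: f(0,0)=1
t=1: f(1,-1)=1 f(1,1)=1
t=2: f(2,-2)=1 f(2,0)=2 f(2,2)=1
t=3: f(3,-1)=3 f(3,1)=3 f(3,3)=1
t=4: f(4,-2)=3 f(4,0)=6 f(4,2)=4 f(4,4)=1
t=5: f(5,-1)=9 f(5,1)=10 f(5,3)=5 f(5,5)=1
t=6: f(6,-2)=9 f(6,0)=19 f(6,2)=15 f(6,4)=6 f(6,6)=1
t=7: f(7,-1)=28 f(7,1)=34 f(7,3)=21 f(7,5)=7 f(7,7)=1
t=8: f(8,-2)=28 f(8,0)=62 f(8,2)=55 f(8,4)=28 f(8,6)=8 f(8,8)=1
t=9: f(9,-1)=90 f(9,1)=117 f(9,3)=83 f(9,5)=36 f(9,7)=9 f(9,9)=1
t=10: f(10,-2)=90 f(10,0)=207 f(10,2)=200 f(10,4)=119 f(10,6)=45 f(10,8)=10 f(10,10)=1
t=11: f(11,-1)=297 f(11,1)=407 f(11,3)=319 f(11,5)=164 f(11,7)=55 f(11,9)=11 f(11,11)=1
t=12: f(12,-2)=297 f(12,0)=704 f(12,2)=726 f(12,4)=483 f(12,6)=219 f(12,8)=66 f(12,10)=12 f(12,12)=1
t=13: f(13,-1)=1001 f(13,1)=1430 f(13,3)=1209 f(13,5)=702 f(13,7)=285 f(13,9)=78 f(13,11)=13 f(13,13)=1
t=14: f(14,-2)=1001 f(14,0)=2431 f(14,2)=2639 f(14,4)=1911 f(14,6)=987 f(14,8)=363 f(14,10)=91 f(14,12)=14 f(14,14)=1
t=15: f(15,-1)=3432 f(15,1)=5070 f(15,3)=4550 f(15,5)=2898 f(15,7)=1350 f(15,9)=454 f(15,11)=105 f(15,13)=15 f(15,15)=1
t=16: f(16,-2)=3432 f(16,0)=8502 f(16,2)=9620 f(16,4)=7448 f(16,6)=4248 f(16,8)=1804 f(16,10)=559 f(16,12)=120 f(16,14)=16 f(16,16)=1
t=17: f(17,-1)=11934 f(17,1)=18122 f(17,3)=17068 f(17,5)=11696 f(17,7)=6052 f(17,9)=2363 f(17,11)=679 f(17,13)=136 f(17,15)=17 f(17,17)=1
t=18: f(18,-2)=11934 f(18,0)=30056 f(18,2)=35190 f(18,4)=28764 f(18,6)=17748 f(18,8)=8415 f(18,10)=3042 f(18,12)=815 f(18,14)=153 f(18,16)=18 f(18,18)=1
t=19: f(19,-1)=41990 f(19,1)=65246 f(19,3)=63954 f(19,5)=46512 f(19,7)=26163 f(19,9)=11457 f(19,11)=3857 f(19,13)=968 f(19,15)=171 f(19,17)=19 f(19,19)=1
Σ_s f(19,s) = 260338
P = 260338/524288 = 130169/262144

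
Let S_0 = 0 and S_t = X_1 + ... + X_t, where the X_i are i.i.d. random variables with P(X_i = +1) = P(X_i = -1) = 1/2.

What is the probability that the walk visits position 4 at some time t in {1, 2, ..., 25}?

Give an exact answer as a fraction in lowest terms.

Answer: 1779879/4194304

Derivation:
Count via complement. Let g(t,s) = #length-t paths at position s with S_1..S_t all ≠ 4.
g(t,s) = g(t-1,s-1) + g(t-1,s+1) for s ≠ 4; g(t,4) = 0.
t=0: g(0,0)=1
t=1: g(1,-1)=1 g(1,1)=1
t=2: g(2,-2)=1 g(2,0)=2 g(2,2)=1
t=3: g(3,-3)=1 g(3,-1)=3 g(3,1)=3 g(3,3)=1
t=4: g(4,-4)=1 g(4,-2)=4 g(4,0)=6 g(4,2)=4
t=5: g(5,-5)=1 g(5,-3)=5 g(5,-1)=10 g(5,1)=10 g(5,3)=4
t=6: g(6,-6)=1 g(6,-4)=6 g(6,-2)=15 g(6,0)=20 g(6,2)=14
t=7: g(7,-7)=1 g(7,-5)=7 g(7,-3)=21 g(7,-1)=35 g(7,1)=34 g(7,3)=14
t=8: g(8,-8)=1 g(8,-6)=8 g(8,-4)=28 g(8,-2)=56 g(8,0)=69 g(8,2)=48
t=9: g(9,-9)=1 g(9,-7)=9 g(9,-5)=36 g(9,-3)=84 g(9,-1)=125 g(9,1)=117 g(9,3)=48
t=10: g(10,-10)=1 g(10,-8)=10 g(10,-6)=45 g(10,-4)=120 g(10,-2)=209 g(10,0)=242 g(10,2)=165
t=11: g(11,-11)=1 g(11,-9)=11 g(11,-7)=55 g(11,-5)=165 g(11,-3)=329 g(11,-1)=451 g(11,1)=407 g(11,3)=165
t=12: g(12,-12)=1 g(12,-10)=12 g(12,-8)=66 g(12,-6)=220 g(12,-4)=494 g(12,-2)=780 g(12,0)=858 g(12,2)=572
t=13: g(13,-13)=1 g(13,-11)=13 g(13,-9)=78 g(13,-7)=286 g(13,-5)=714 g(13,-3)=1274 g(13,-1)=1638 g(13,1)=1430 g(13,3)=572
t=14: g(14,-14)=1 g(14,-12)=14 g(14,-10)=91 g(14,-8)=364 g(14,-6)=1000 g(14,-4)=1988 g(14,-2)=2912 g(14,0)=3068 g(14,2)=2002
t=15: g(15,-15)=1 g(15,-13)=15 g(15,-11)=105 g(15,-9)=455 g(15,-7)=1364 g(15,-5)=2988 g(15,-3)=4900 g(15,-1)=5980 g(15,1)=5070 g(15,3)=2002
t=16: g(16,-16)=1 g(16,-14)=16 g(16,-12)=120 g(16,-10)=560 g(16,-8)=1819 g(16,-6)=4352 g(16,-4)=7888 g(16,-2)=10880 g(16,0)=11050 g(16,2)=7072
t=17: g(17,-17)=1 g(17,-15)=17 g(17,-13)=136 g(17,-11)=680 g(17,-9)=2379 g(17,-7)=6171 g(17,-5)=12240 g(17,-3)=18768 g(17,-1)=21930 g(17,1)=18122 g(17,3)=7072
t=18: g(18,-18)=1 g(18,-16)=18 g(18,-14)=153 g(18,-12)=816 g(18,-10)=3059 g(18,-8)=8550 g(18,-6)=18411 g(18,-4)=31008 g(18,-2)=40698 g(18,0)=40052 g(18,2)=25194
t=19: g(19,-19)=1 g(19,-17)=19 g(19,-15)=171 g(19,-13)=969 g(19,-11)=3875 g(19,-9)=11609 g(19,-7)=26961 g(19,-5)=49419 g(19,-3)=71706 g(19,-1)=80750 g(19,1)=65246 g(19,3)=25194
t=20: g(20,-20)=1 g(20,-18)=20 g(20,-16)=190 g(20,-14)=1140 g(20,-12)=4844 g(20,-10)=15484 g(20,-8)=38570 g(20,-6)=76380 g(20,-4)=121125 g(20,-2)=152456 g(20,0)=145996 g(20,2)=90440
t=21: g(21,-21)=1 g(21,-19)=21 g(21,-17)=210 g(21,-15)=1330 g(21,-13)=5984 g(21,-11)=20328 g(21,-9)=54054 g(21,-7)=114950 g(21,-5)=197505 g(21,-3)=273581 g(21,-1)=298452 g(21,1)=236436 g(21,3)=90440
t=22: g(22,-22)=1 g(22,-20)=22 g(22,-18)=231 g(22,-16)=1540 g(22,-14)=7314 g(22,-12)=26312 g(22,-10)=74382 g(22,-8)=169004 g(22,-6)=312455 g(22,-4)=471086 g(22,-2)=572033 g(22,0)=534888 g(22,2)=326876
t=23: g(23,-23)=1 g(23,-21)=23 g(23,-19)=253 g(23,-17)=1771 g(23,-15)=8854 g(23,-13)=33626 g(23,-11)=100694 g(23,-9)=243386 g(23,-7)=481459 g(23,-5)=783541 g(23,-3)=1043119 g(23,-1)=1106921 g(23,1)=861764 g(23,3)=326876
t=24: g(24,-24)=1 g(24,-22)=24 g(24,-20)=276 g(24,-18)=2024 g(24,-16)=10625 g(24,-14)=42480 g(24,-12)=134320 g(24,-10)=344080 g(24,-8)=724845 g(24,-6)=1265000 g(24,-4)=1826660 g(24,-2)=2150040 g(24,0)=1968685 g(24,2)=1188640
t=25: g(25,-25)=1 g(25,-23)=25 g(25,-21)=300 g(25,-19)=2300 g(25,-17)=12649 g(25,-15)=53105 g(25,-13)=176800 g(25,-11)=478400 g(25,-9)=1068925 g(25,-7)=1989845 g(25,-5)=3091660 g(25,-3)=3976700 g(25,-1)=4118725 g(25,1)=3157325 g(25,3)=1188640
Paths never hitting 4: Σ_s g(25,s) = 19315400
Paths hitting 4: 2^25 - 19315400 = 14239032
P = 14239032/33554432 = 1779879/4194304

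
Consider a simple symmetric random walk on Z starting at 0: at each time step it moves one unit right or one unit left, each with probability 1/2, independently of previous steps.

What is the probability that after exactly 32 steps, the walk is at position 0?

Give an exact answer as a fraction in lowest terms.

To return to 0 after 32 steps: need exactly 16 steps of +1 and 16 of -1.
Favorable paths: C(32,16) = 601080390
Total paths: 2^32 = 4294967296
P = 601080390/4294967296 = 300540195/2147483648

Answer: 300540195/2147483648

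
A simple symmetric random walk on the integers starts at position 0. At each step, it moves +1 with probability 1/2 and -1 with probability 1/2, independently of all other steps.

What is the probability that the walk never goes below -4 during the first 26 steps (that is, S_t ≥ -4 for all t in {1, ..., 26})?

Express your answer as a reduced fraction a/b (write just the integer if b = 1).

Let f(t,s) = #length-t paths at position s with S_1..S_t all ≥ -4.
f(t,s) = f(t-1,s-1) + f(t-1,s+1) for s ≥ -4; f(t,s) = 0 for s < -4.
t=0: f(0,0)=1
t=1: f(1,-1)=1 f(1,1)=1
t=2: f(2,-2)=1 f(2,0)=2 f(2,2)=1
t=3: f(3,-3)=1 f(3,-1)=3 f(3,1)=3 f(3,3)=1
t=4: f(4,-4)=1 f(4,-2)=4 f(4,0)=6 f(4,2)=4 f(4,4)=1
t=5: f(5,-3)=5 f(5,-1)=10 f(5,1)=10 f(5,3)=5 f(5,5)=1
t=6: f(6,-4)=5 f(6,-2)=15 f(6,0)=20 f(6,2)=15 f(6,4)=6 f(6,6)=1
t=7: f(7,-3)=20 f(7,-1)=35 f(7,1)=35 f(7,3)=21 f(7,5)=7 f(7,7)=1
t=8: f(8,-4)=20 f(8,-2)=55 f(8,0)=70 f(8,2)=56 f(8,4)=28 f(8,6)=8 f(8,8)=1
t=9: f(9,-3)=75 f(9,-1)=125 f(9,1)=126 f(9,3)=84 f(9,5)=36 f(9,7)=9 f(9,9)=1
t=10: f(10,-4)=75 f(10,-2)=200 f(10,0)=251 f(10,2)=210 f(10,4)=120 f(10,6)=45 f(10,8)=10 f(10,10)=1
t=11: f(11,-3)=275 f(11,-1)=451 f(11,1)=461 f(11,3)=330 f(11,5)=165 f(11,7)=55 f(11,9)=11 f(11,11)=1
t=12: f(12,-4)=275 f(12,-2)=726 f(12,0)=912 f(12,2)=791 f(12,4)=495 f(12,6)=220 f(12,8)=66 f(12,10)=12 f(12,12)=1
t=13: f(13,-3)=1001 f(13,-1)=1638 f(13,1)=1703 f(13,3)=1286 f(13,5)=715 f(13,7)=286 f(13,9)=78 f(13,11)=13 f(13,13)=1
t=14: f(14,-4)=1001 f(14,-2)=2639 f(14,0)=3341 f(14,2)=2989 f(14,4)=2001 f(14,6)=1001 f(14,8)=364 f(14,10)=91 f(14,12)=14 f(14,14)=1
t=15: f(15,-3)=3640 f(15,-1)=5980 f(15,1)=6330 f(15,3)=4990 f(15,5)=3002 f(15,7)=1365 f(15,9)=455 f(15,11)=105 f(15,13)=15 f(15,15)=1
t=16: f(16,-4)=3640 f(16,-2)=9620 f(16,0)=12310 f(16,2)=11320 f(16,4)=7992 f(16,6)=4367 f(16,8)=1820 f(16,10)=560 f(16,12)=120 f(16,14)=16 f(16,16)=1
t=17: f(17,-3)=13260 f(17,-1)=21930 f(17,1)=23630 f(17,3)=19312 f(17,5)=12359 f(17,7)=6187 f(17,9)=2380 f(17,11)=680 f(17,13)=136 f(17,15)=17 f(17,17)=1
t=18: f(18,-4)=13260 f(18,-2)=35190 f(18,0)=45560 f(18,2)=42942 f(18,4)=31671 f(18,6)=18546 f(18,8)=8567 f(18,10)=3060 f(18,12)=816 f(18,14)=153 f(18,16)=18 f(18,18)=1
t=19: f(19,-3)=48450 f(19,-1)=80750 f(19,1)=88502 f(19,3)=74613 f(19,5)=50217 f(19,7)=27113 f(19,9)=11627 f(19,11)=3876 f(19,13)=969 f(19,15)=171 f(19,17)=19 f(19,19)=1
t=20: f(20,-4)=48450 f(20,-2)=129200 f(20,0)=169252 f(20,2)=163115 f(20,4)=124830 f(20,6)=77330 f(20,8)=38740 f(20,10)=15503 f(20,12)=4845 f(20,14)=1140 f(20,16)=190 f(20,18)=20 f(20,20)=1
t=21: f(21,-3)=177650 f(21,-1)=298452 f(21,1)=332367 f(21,3)=287945 f(21,5)=202160 f(21,7)=116070 f(21,9)=54243 f(21,11)=20348 f(21,13)=5985 f(21,15)=1330 f(21,17)=210 f(21,19)=21 f(21,21)=1
t=22: f(22,-4)=177650 f(22,-2)=476102 f(22,0)=630819 f(22,2)=620312 f(22,4)=490105 f(22,6)=318230 f(22,8)=170313 f(22,10)=74591 f(22,12)=26333 f(22,14)=7315 f(22,16)=1540 f(22,18)=231 f(22,20)=22 f(22,22)=1
t=23: f(23,-3)=653752 f(23,-1)=1106921 f(23,1)=1251131 f(23,3)=1110417 f(23,5)=808335 f(23,7)=488543 f(23,9)=244904 f(23,11)=100924 f(23,13)=33648 f(23,15)=8855 f(23,17)=1771 f(23,19)=253 f(23,21)=23 f(23,23)=1
t=24: f(24,-4)=653752 f(24,-2)=1760673 f(24,0)=2358052 f(24,2)=2361548 f(24,4)=1918752 f(24,6)=1296878 f(24,8)=733447 f(24,10)=345828 f(24,12)=134572 f(24,14)=42503 f(24,16)=10626 f(24,18)=2024 f(24,20)=276 f(24,22)=24 f(24,24)=1
t=25: f(25,-3)=2414425 f(25,-1)=4118725 f(25,1)=4719600 f(25,3)=4280300 f(25,5)=3215630 f(25,7)=2030325 f(25,9)=1079275 f(25,11)=480400 f(25,13)=177075 f(25,15)=53129 f(25,17)=12650 f(25,19)=2300 f(25,21)=300 f(25,23)=25 f(25,25)=1
t=26: f(26,-4)=2414425 f(26,-2)=6533150 f(26,0)=8838325 f(26,2)=8999900 f(26,4)=7495930 f(26,6)=5245955 f(26,8)=3109600 f(26,10)=1559675 f(26,12)=657475 f(26,14)=230204 f(26,16)=65779 f(26,18)=14950 f(26,20)=2600 f(26,22)=325 f(26,24)=26 f(26,26)=1
Σ_s f(26,s) = 45168320
P = 45168320/67108864 = 705755/1048576

Answer: 705755/1048576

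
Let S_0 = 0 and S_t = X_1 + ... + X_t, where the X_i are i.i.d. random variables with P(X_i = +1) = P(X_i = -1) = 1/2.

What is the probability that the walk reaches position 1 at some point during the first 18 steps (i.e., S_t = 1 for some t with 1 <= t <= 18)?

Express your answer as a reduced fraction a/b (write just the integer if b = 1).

Count via complement. Let g(t,s) = #length-t paths at position s with S_1..S_t all ≠ 1.
g(t,s) = g(t-1,s-1) + g(t-1,s+1) for s ≠ 1; g(t,1) = 0.
t=0: g(0,0)=1
t=1: g(1,-1)=1
t=2: g(2,-2)=1 g(2,0)=1
t=3: g(3,-3)=1 g(3,-1)=2
t=4: g(4,-4)=1 g(4,-2)=3 g(4,0)=2
t=5: g(5,-5)=1 g(5,-3)=4 g(5,-1)=5
t=6: g(6,-6)=1 g(6,-4)=5 g(6,-2)=9 g(6,0)=5
t=7: g(7,-7)=1 g(7,-5)=6 g(7,-3)=14 g(7,-1)=14
t=8: g(8,-8)=1 g(8,-6)=7 g(8,-4)=20 g(8,-2)=28 g(8,0)=14
t=9: g(9,-9)=1 g(9,-7)=8 g(9,-5)=27 g(9,-3)=48 g(9,-1)=42
t=10: g(10,-10)=1 g(10,-8)=9 g(10,-6)=35 g(10,-4)=75 g(10,-2)=90 g(10,0)=42
t=11: g(11,-11)=1 g(11,-9)=10 g(11,-7)=44 g(11,-5)=110 g(11,-3)=165 g(11,-1)=132
t=12: g(12,-12)=1 g(12,-10)=11 g(12,-8)=54 g(12,-6)=154 g(12,-4)=275 g(12,-2)=297 g(12,0)=132
t=13: g(13,-13)=1 g(13,-11)=12 g(13,-9)=65 g(13,-7)=208 g(13,-5)=429 g(13,-3)=572 g(13,-1)=429
t=14: g(14,-14)=1 g(14,-12)=13 g(14,-10)=77 g(14,-8)=273 g(14,-6)=637 g(14,-4)=1001 g(14,-2)=1001 g(14,0)=429
t=15: g(15,-15)=1 g(15,-13)=14 g(15,-11)=90 g(15,-9)=350 g(15,-7)=910 g(15,-5)=1638 g(15,-3)=2002 g(15,-1)=1430
t=16: g(16,-16)=1 g(16,-14)=15 g(16,-12)=104 g(16,-10)=440 g(16,-8)=1260 g(16,-6)=2548 g(16,-4)=3640 g(16,-2)=3432 g(16,0)=1430
t=17: g(17,-17)=1 g(17,-15)=16 g(17,-13)=119 g(17,-11)=544 g(17,-9)=1700 g(17,-7)=3808 g(17,-5)=6188 g(17,-3)=7072 g(17,-1)=4862
t=18: g(18,-18)=1 g(18,-16)=17 g(18,-14)=135 g(18,-12)=663 g(18,-10)=2244 g(18,-8)=5508 g(18,-6)=9996 g(18,-4)=13260 g(18,-2)=11934 g(18,0)=4862
Paths never hitting 1: Σ_s g(18,s) = 48620
Paths hitting 1: 2^18 - 48620 = 213524
P = 213524/262144 = 53381/65536

Answer: 53381/65536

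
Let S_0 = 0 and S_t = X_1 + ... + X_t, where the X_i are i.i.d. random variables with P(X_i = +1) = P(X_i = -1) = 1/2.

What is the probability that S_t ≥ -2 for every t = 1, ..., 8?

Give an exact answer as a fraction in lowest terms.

Let f(t,s) = #length-t paths at position s with S_1..S_t all ≥ -2.
f(t,s) = f(t-1,s-1) + f(t-1,s+1) for s ≥ -2; f(t,s) = 0 for s < -2.
t=0: f(0,0)=1
t=1: f(1,-1)=1 f(1,1)=1
t=2: f(2,-2)=1 f(2,0)=2 f(2,2)=1
t=3: f(3,-1)=3 f(3,1)=3 f(3,3)=1
t=4: f(4,-2)=3 f(4,0)=6 f(4,2)=4 f(4,4)=1
t=5: f(5,-1)=9 f(5,1)=10 f(5,3)=5 f(5,5)=1
t=6: f(6,-2)=9 f(6,0)=19 f(6,2)=15 f(6,4)=6 f(6,6)=1
t=7: f(7,-1)=28 f(7,1)=34 f(7,3)=21 f(7,5)=7 f(7,7)=1
t=8: f(8,-2)=28 f(8,0)=62 f(8,2)=55 f(8,4)=28 f(8,6)=8 f(8,8)=1
Σ_s f(8,s) = 182
P = 182/256 = 91/128

Answer: 91/128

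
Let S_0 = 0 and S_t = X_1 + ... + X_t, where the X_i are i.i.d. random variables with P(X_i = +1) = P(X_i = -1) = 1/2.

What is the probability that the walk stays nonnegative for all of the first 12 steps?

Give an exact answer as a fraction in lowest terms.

Let f(t,s) = #length-t paths at position s with S_1..S_t all ≥ 0.
f(t,s) = f(t-1,s-1) + f(t-1,s+1) for s ≥ 0; f(t,s) = 0 for s < 0.
t=0: f(0,0)=1
t=1: f(1,1)=1
t=2: f(2,0)=1 f(2,2)=1
t=3: f(3,1)=2 f(3,3)=1
t=4: f(4,0)=2 f(4,2)=3 f(4,4)=1
t=5: f(5,1)=5 f(5,3)=4 f(5,5)=1
t=6: f(6,0)=5 f(6,2)=9 f(6,4)=5 f(6,6)=1
t=7: f(7,1)=14 f(7,3)=14 f(7,5)=6 f(7,7)=1
t=8: f(8,0)=14 f(8,2)=28 f(8,4)=20 f(8,6)=7 f(8,8)=1
t=9: f(9,1)=42 f(9,3)=48 f(9,5)=27 f(9,7)=8 f(9,9)=1
t=10: f(10,0)=42 f(10,2)=90 f(10,4)=75 f(10,6)=35 f(10,8)=9 f(10,10)=1
t=11: f(11,1)=132 f(11,3)=165 f(11,5)=110 f(11,7)=44 f(11,9)=10 f(11,11)=1
t=12: f(12,0)=132 f(12,2)=297 f(12,4)=275 f(12,6)=154 f(12,8)=54 f(12,10)=11 f(12,12)=1
Σ_s f(12,s) = 924
P = 924/4096 = 231/1024

Answer: 231/1024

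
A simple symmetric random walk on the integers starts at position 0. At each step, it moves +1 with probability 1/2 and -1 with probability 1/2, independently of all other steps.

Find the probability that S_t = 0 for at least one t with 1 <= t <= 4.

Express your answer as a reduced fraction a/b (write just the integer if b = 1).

Answer: 5/8

Derivation:
Count via complement. Let g(t,s) = #length-t paths at position s with S_1..S_t all ≠ 0.
g(t,s) = g(t-1,s-1) + g(t-1,s+1) for s ≠ 0; g(t,0) = 0.
t=0: g(0,0)=1
t=1: g(1,-1)=1 g(1,1)=1
t=2: g(2,-2)=1 g(2,2)=1
t=3: g(3,-3)=1 g(3,-1)=1 g(3,1)=1 g(3,3)=1
t=4: g(4,-4)=1 g(4,-2)=2 g(4,2)=2 g(4,4)=1
Paths never hitting 0: Σ_s g(4,s) = 6
Paths hitting 0: 2^4 - 6 = 10
P = 10/16 = 5/8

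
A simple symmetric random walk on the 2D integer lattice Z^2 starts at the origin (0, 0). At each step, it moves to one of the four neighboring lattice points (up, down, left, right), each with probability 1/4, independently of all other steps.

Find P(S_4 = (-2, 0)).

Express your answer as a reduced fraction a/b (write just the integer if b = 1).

Let h be the number of horizontal steps (so 4-h are vertical). To end at (-2,0) need (h-2)/2 right-steps and ((4-h)+0)/2 up-steps.
Sum over h with 2 ≤ h ≤ 4, h ≡ 0 (mod 2), 4-h ≡ 0 (mod 2):
h=2: C(4,2)·C(2,0)·C(2,1) = 6·1·2 = 12
h=4: C(4,4)·C(4,1)·C(0,0) = 1·4·1 = 4
Total favorable: 16
Total paths: 4^4 = 256
P = 16/256 = 1/16

Answer: 1/16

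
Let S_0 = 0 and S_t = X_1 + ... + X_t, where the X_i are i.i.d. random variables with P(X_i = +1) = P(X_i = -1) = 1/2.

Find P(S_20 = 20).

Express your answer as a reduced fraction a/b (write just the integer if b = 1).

To reach position 20 after 20 steps: need 20 steps of +1 and 0 of -1.
Favorable paths: C(20,20) = 1
Total paths: 2^20 = 1048576
P = 1/1048576 = 1/1048576

Answer: 1/1048576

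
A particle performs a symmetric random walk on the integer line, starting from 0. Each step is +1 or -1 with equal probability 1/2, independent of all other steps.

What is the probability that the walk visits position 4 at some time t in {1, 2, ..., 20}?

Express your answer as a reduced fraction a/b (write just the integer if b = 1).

Count via complement. Let g(t,s) = #length-t paths at position s with S_1..S_t all ≠ 4.
g(t,s) = g(t-1,s-1) + g(t-1,s+1) for s ≠ 4; g(t,4) = 0.
t=0: g(0,0)=1
t=1: g(1,-1)=1 g(1,1)=1
t=2: g(2,-2)=1 g(2,0)=2 g(2,2)=1
t=3: g(3,-3)=1 g(3,-1)=3 g(3,1)=3 g(3,3)=1
t=4: g(4,-4)=1 g(4,-2)=4 g(4,0)=6 g(4,2)=4
t=5: g(5,-5)=1 g(5,-3)=5 g(5,-1)=10 g(5,1)=10 g(5,3)=4
t=6: g(6,-6)=1 g(6,-4)=6 g(6,-2)=15 g(6,0)=20 g(6,2)=14
t=7: g(7,-7)=1 g(7,-5)=7 g(7,-3)=21 g(7,-1)=35 g(7,1)=34 g(7,3)=14
t=8: g(8,-8)=1 g(8,-6)=8 g(8,-4)=28 g(8,-2)=56 g(8,0)=69 g(8,2)=48
t=9: g(9,-9)=1 g(9,-7)=9 g(9,-5)=36 g(9,-3)=84 g(9,-1)=125 g(9,1)=117 g(9,3)=48
t=10: g(10,-10)=1 g(10,-8)=10 g(10,-6)=45 g(10,-4)=120 g(10,-2)=209 g(10,0)=242 g(10,2)=165
t=11: g(11,-11)=1 g(11,-9)=11 g(11,-7)=55 g(11,-5)=165 g(11,-3)=329 g(11,-1)=451 g(11,1)=407 g(11,3)=165
t=12: g(12,-12)=1 g(12,-10)=12 g(12,-8)=66 g(12,-6)=220 g(12,-4)=494 g(12,-2)=780 g(12,0)=858 g(12,2)=572
t=13: g(13,-13)=1 g(13,-11)=13 g(13,-9)=78 g(13,-7)=286 g(13,-5)=714 g(13,-3)=1274 g(13,-1)=1638 g(13,1)=1430 g(13,3)=572
t=14: g(14,-14)=1 g(14,-12)=14 g(14,-10)=91 g(14,-8)=364 g(14,-6)=1000 g(14,-4)=1988 g(14,-2)=2912 g(14,0)=3068 g(14,2)=2002
t=15: g(15,-15)=1 g(15,-13)=15 g(15,-11)=105 g(15,-9)=455 g(15,-7)=1364 g(15,-5)=2988 g(15,-3)=4900 g(15,-1)=5980 g(15,1)=5070 g(15,3)=2002
t=16: g(16,-16)=1 g(16,-14)=16 g(16,-12)=120 g(16,-10)=560 g(16,-8)=1819 g(16,-6)=4352 g(16,-4)=7888 g(16,-2)=10880 g(16,0)=11050 g(16,2)=7072
t=17: g(17,-17)=1 g(17,-15)=17 g(17,-13)=136 g(17,-11)=680 g(17,-9)=2379 g(17,-7)=6171 g(17,-5)=12240 g(17,-3)=18768 g(17,-1)=21930 g(17,1)=18122 g(17,3)=7072
t=18: g(18,-18)=1 g(18,-16)=18 g(18,-14)=153 g(18,-12)=816 g(18,-10)=3059 g(18,-8)=8550 g(18,-6)=18411 g(18,-4)=31008 g(18,-2)=40698 g(18,0)=40052 g(18,2)=25194
t=19: g(19,-19)=1 g(19,-17)=19 g(19,-15)=171 g(19,-13)=969 g(19,-11)=3875 g(19,-9)=11609 g(19,-7)=26961 g(19,-5)=49419 g(19,-3)=71706 g(19,-1)=80750 g(19,1)=65246 g(19,3)=25194
t=20: g(20,-20)=1 g(20,-18)=20 g(20,-16)=190 g(20,-14)=1140 g(20,-12)=4844 g(20,-10)=15484 g(20,-8)=38570 g(20,-6)=76380 g(20,-4)=121125 g(20,-2)=152456 g(20,0)=145996 g(20,2)=90440
Paths never hitting 4: Σ_s g(20,s) = 646646
Paths hitting 4: 2^20 - 646646 = 401930
P = 401930/1048576 = 200965/524288

Answer: 200965/524288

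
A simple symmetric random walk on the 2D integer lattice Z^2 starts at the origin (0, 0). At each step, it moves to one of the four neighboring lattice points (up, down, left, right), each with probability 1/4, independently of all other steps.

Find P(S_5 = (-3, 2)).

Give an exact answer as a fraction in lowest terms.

Answer: 5/512

Derivation:
Let h be the number of horizontal steps (so 5-h are vertical). To end at (-3,2) need (h-3)/2 right-steps and ((5-h)+2)/2 up-steps.
Sum over h with 3 ≤ h ≤ 3, h ≡ 1 (mod 2), 5-h ≡ 0 (mod 2):
h=3: C(5,3)·C(3,0)·C(2,2) = 10·1·1 = 10
Total favorable: 10
Total paths: 4^5 = 1024
P = 10/1024 = 5/512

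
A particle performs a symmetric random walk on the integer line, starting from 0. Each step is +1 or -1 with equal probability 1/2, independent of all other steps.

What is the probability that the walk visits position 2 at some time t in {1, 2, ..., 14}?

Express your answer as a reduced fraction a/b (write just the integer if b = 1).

Count via complement. Let g(t,s) = #length-t paths at position s with S_1..S_t all ≠ 2.
g(t,s) = g(t-1,s-1) + g(t-1,s+1) for s ≠ 2; g(t,2) = 0.
t=0: g(0,0)=1
t=1: g(1,-1)=1 g(1,1)=1
t=2: g(2,-2)=1 g(2,0)=2
t=3: g(3,-3)=1 g(3,-1)=3 g(3,1)=2
t=4: g(4,-4)=1 g(4,-2)=4 g(4,0)=5
t=5: g(5,-5)=1 g(5,-3)=5 g(5,-1)=9 g(5,1)=5
t=6: g(6,-6)=1 g(6,-4)=6 g(6,-2)=14 g(6,0)=14
t=7: g(7,-7)=1 g(7,-5)=7 g(7,-3)=20 g(7,-1)=28 g(7,1)=14
t=8: g(8,-8)=1 g(8,-6)=8 g(8,-4)=27 g(8,-2)=48 g(8,0)=42
t=9: g(9,-9)=1 g(9,-7)=9 g(9,-5)=35 g(9,-3)=75 g(9,-1)=90 g(9,1)=42
t=10: g(10,-10)=1 g(10,-8)=10 g(10,-6)=44 g(10,-4)=110 g(10,-2)=165 g(10,0)=132
t=11: g(11,-11)=1 g(11,-9)=11 g(11,-7)=54 g(11,-5)=154 g(11,-3)=275 g(11,-1)=297 g(11,1)=132
t=12: g(12,-12)=1 g(12,-10)=12 g(12,-8)=65 g(12,-6)=208 g(12,-4)=429 g(12,-2)=572 g(12,0)=429
t=13: g(13,-13)=1 g(13,-11)=13 g(13,-9)=77 g(13,-7)=273 g(13,-5)=637 g(13,-3)=1001 g(13,-1)=1001 g(13,1)=429
t=14: g(14,-14)=1 g(14,-12)=14 g(14,-10)=90 g(14,-8)=350 g(14,-6)=910 g(14,-4)=1638 g(14,-2)=2002 g(14,0)=1430
Paths never hitting 2: Σ_s g(14,s) = 6435
Paths hitting 2: 2^14 - 6435 = 9949
P = 9949/16384 = 9949/16384

Answer: 9949/16384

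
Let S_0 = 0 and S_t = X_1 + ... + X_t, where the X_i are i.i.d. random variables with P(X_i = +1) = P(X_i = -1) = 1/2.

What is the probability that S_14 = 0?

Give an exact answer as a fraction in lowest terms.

Answer: 429/2048

Derivation:
To return to 0 after 14 steps: need exactly 7 steps of +1 and 7 of -1.
Favorable paths: C(14,7) = 3432
Total paths: 2^14 = 16384
P = 3432/16384 = 429/2048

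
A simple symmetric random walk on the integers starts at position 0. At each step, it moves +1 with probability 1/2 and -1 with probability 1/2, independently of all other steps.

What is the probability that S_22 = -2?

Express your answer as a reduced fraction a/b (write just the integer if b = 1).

Answer: 323323/2097152

Derivation:
To reach position -2 after 22 steps: need 10 steps of +1 and 12 of -1.
Favorable paths: C(22,10) = 646646
Total paths: 2^22 = 4194304
P = 646646/4194304 = 323323/2097152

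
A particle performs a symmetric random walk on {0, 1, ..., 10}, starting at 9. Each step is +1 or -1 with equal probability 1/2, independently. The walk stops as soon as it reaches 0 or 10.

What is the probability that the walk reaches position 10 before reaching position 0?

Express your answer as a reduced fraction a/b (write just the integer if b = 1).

Symmetric walk (p = 1/2): the harmonic-function argument gives P(hit 10 before 0 | start at 9) = a/N.
P = 9/10 = 9/10

Answer: 9/10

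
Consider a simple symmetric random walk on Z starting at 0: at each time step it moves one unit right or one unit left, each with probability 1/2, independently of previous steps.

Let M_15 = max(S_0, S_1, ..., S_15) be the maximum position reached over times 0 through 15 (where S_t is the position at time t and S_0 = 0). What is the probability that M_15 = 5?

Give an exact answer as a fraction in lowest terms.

Answer: 3003/32768

Derivation:
Let M_15 = max(S_0,...,S_15). Use the reflection principle: for j ≥ 1, #{paths with M_15 ≥ j} = #{S_15 ≥ j} + #{S_15 ≥ j+1}.
By reflection, #{M_15 ≥ 5} = #{S_15 ≥ 5} + #{S_15 ≥ 6} = 4944 + 1941 = 6885.
#{M_15 ≥ 6} = #{S_15 ≥ 6} + #{S_15 ≥ 7} = 1941 + 1941 = 3882.
#{M_15 = 5} = 6885 - 3882 = 3003.
P(M_15 = 5) = 3003/32768 = 3003/32768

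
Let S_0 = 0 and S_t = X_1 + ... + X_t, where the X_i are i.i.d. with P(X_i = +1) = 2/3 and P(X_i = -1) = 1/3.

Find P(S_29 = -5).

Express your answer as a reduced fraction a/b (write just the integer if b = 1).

To reach position -5 after 29 steps: need 12 steps of +1 and 17 steps of -1.
Number of such sequences: C(29,12) = 51895935
Each has probability (2/3)^12 · (1/3)^17 = 4096/68630377364883
P = 51895935 · 4096/68630377364883 = 23618416640/7625597484987

Answer: 23618416640/7625597484987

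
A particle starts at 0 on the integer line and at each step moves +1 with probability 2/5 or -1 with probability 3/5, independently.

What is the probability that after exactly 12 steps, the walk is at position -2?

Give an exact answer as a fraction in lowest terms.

Answer: 55427328/244140625

Derivation:
To reach position -2 after 12 steps: need 5 steps of +1 and 7 steps of -1.
Number of such sequences: C(12,5) = 792
Each has probability (2/5)^5 · (3/5)^7 = 69984/244140625
P = 792 · 69984/244140625 = 55427328/244140625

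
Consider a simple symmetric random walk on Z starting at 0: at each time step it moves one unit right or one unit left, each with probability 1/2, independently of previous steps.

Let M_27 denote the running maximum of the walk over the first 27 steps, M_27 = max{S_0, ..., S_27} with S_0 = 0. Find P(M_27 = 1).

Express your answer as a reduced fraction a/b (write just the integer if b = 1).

Let M_27 = max(S_0,...,S_27). Use the reflection principle: for j ≥ 1, #{paths with M_27 ≥ j} = #{S_27 ≥ j} + #{S_27 ≥ j+1}.
By reflection, #{M_27 ≥ 1} = #{S_27 ≥ 1} + #{S_27 ≥ 2} = 67108864 + 47050564 = 114159428.
#{M_27 ≥ 2} = #{S_27 ≥ 2} + #{S_27 ≥ 3} = 47050564 + 47050564 = 94101128.
#{M_27 = 1} = 114159428 - 94101128 = 20058300.
P(M_27 = 1) = 20058300/134217728 = 5014575/33554432

Answer: 5014575/33554432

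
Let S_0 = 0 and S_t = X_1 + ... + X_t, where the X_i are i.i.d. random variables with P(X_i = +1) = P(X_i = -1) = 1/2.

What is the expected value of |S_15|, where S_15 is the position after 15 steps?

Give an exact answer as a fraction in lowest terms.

Answer: 6435/2048

Derivation:
S_15 takes values m ≡ 1 (mod 2) with |m| ≤ 15; P(S_15=m) = C(15,(15+m)/2)/2^15.
Total paths: 2^15 = 32768
Distribution: P(S=-15)=1/32768, P(S=-13)=15/32768, P(S=-11)=105/32768, P(S=-9)=455/32768, P(S=-7)=1365/32768, P(S=-5)=3003/32768, P(S=-3)=5005/32768, P(S=-1)=6435/32768, P(S=1)=6435/32768, P(S=3)=5005/32768, P(S=5)=3003/32768, P(S=7)=1365/32768, P(S=9)=455/32768, P(S=11)=105/32768, P(S=13)=15/32768, P(S=15)=1/32768
E[|S_15|] = Σ_m |m|·P(S_15=m) = 102960/32768 = 6435/2048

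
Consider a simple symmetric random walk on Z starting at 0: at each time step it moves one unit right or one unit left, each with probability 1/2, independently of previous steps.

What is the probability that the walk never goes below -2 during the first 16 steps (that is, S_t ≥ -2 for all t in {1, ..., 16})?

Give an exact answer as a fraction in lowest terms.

Let f(t,s) = #length-t paths at position s with S_1..S_t all ≥ -2.
f(t,s) = f(t-1,s-1) + f(t-1,s+1) for s ≥ -2; f(t,s) = 0 for s < -2.
t=0: f(0,0)=1
t=1: f(1,-1)=1 f(1,1)=1
t=2: f(2,-2)=1 f(2,0)=2 f(2,2)=1
t=3: f(3,-1)=3 f(3,1)=3 f(3,3)=1
t=4: f(4,-2)=3 f(4,0)=6 f(4,2)=4 f(4,4)=1
t=5: f(5,-1)=9 f(5,1)=10 f(5,3)=5 f(5,5)=1
t=6: f(6,-2)=9 f(6,0)=19 f(6,2)=15 f(6,4)=6 f(6,6)=1
t=7: f(7,-1)=28 f(7,1)=34 f(7,3)=21 f(7,5)=7 f(7,7)=1
t=8: f(8,-2)=28 f(8,0)=62 f(8,2)=55 f(8,4)=28 f(8,6)=8 f(8,8)=1
t=9: f(9,-1)=90 f(9,1)=117 f(9,3)=83 f(9,5)=36 f(9,7)=9 f(9,9)=1
t=10: f(10,-2)=90 f(10,0)=207 f(10,2)=200 f(10,4)=119 f(10,6)=45 f(10,8)=10 f(10,10)=1
t=11: f(11,-1)=297 f(11,1)=407 f(11,3)=319 f(11,5)=164 f(11,7)=55 f(11,9)=11 f(11,11)=1
t=12: f(12,-2)=297 f(12,0)=704 f(12,2)=726 f(12,4)=483 f(12,6)=219 f(12,8)=66 f(12,10)=12 f(12,12)=1
t=13: f(13,-1)=1001 f(13,1)=1430 f(13,3)=1209 f(13,5)=702 f(13,7)=285 f(13,9)=78 f(13,11)=13 f(13,13)=1
t=14: f(14,-2)=1001 f(14,0)=2431 f(14,2)=2639 f(14,4)=1911 f(14,6)=987 f(14,8)=363 f(14,10)=91 f(14,12)=14 f(14,14)=1
t=15: f(15,-1)=3432 f(15,1)=5070 f(15,3)=4550 f(15,5)=2898 f(15,7)=1350 f(15,9)=454 f(15,11)=105 f(15,13)=15 f(15,15)=1
t=16: f(16,-2)=3432 f(16,0)=8502 f(16,2)=9620 f(16,4)=7448 f(16,6)=4248 f(16,8)=1804 f(16,10)=559 f(16,12)=120 f(16,14)=16 f(16,16)=1
Σ_s f(16,s) = 35750
P = 35750/65536 = 17875/32768

Answer: 17875/32768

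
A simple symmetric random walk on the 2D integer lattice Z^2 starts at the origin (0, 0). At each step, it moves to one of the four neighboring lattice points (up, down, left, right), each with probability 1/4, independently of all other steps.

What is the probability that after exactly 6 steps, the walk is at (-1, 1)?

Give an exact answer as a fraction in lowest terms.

Answer: 75/1024

Derivation:
Let h be the number of horizontal steps (so 6-h are vertical). To end at (-1,1) need (h-1)/2 right-steps and ((6-h)+1)/2 up-steps.
Sum over h with 1 ≤ h ≤ 5, h ≡ 1 (mod 2), 6-h ≡ 1 (mod 2):
h=1: C(6,1)·C(1,0)·C(5,3) = 6·1·10 = 60
h=3: C(6,3)·C(3,1)·C(3,2) = 20·3·3 = 180
h=5: C(6,5)·C(5,2)·C(1,1) = 6·10·1 = 60
Total favorable: 300
Total paths: 4^6 = 4096
P = 300/4096 = 75/1024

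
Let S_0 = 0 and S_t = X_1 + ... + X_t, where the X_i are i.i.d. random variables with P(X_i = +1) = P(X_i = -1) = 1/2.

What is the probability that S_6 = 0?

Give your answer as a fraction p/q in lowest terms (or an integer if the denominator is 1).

Answer: 5/16

Derivation:
To return to 0 after 6 steps: need exactly 3 steps of +1 and 3 of -1.
Favorable paths: C(6,3) = 20
Total paths: 2^6 = 64
P = 20/64 = 5/16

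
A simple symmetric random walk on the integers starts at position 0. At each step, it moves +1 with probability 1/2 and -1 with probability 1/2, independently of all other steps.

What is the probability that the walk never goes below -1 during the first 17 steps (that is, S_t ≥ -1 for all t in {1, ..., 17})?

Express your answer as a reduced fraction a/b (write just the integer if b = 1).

Answer: 12155/32768

Derivation:
Let f(t,s) = #length-t paths at position s with S_1..S_t all ≥ -1.
f(t,s) = f(t-1,s-1) + f(t-1,s+1) for s ≥ -1; f(t,s) = 0 for s < -1.
t=0: f(0,0)=1
t=1: f(1,-1)=1 f(1,1)=1
t=2: f(2,0)=2 f(2,2)=1
t=3: f(3,-1)=2 f(3,1)=3 f(3,3)=1
t=4: f(4,0)=5 f(4,2)=4 f(4,4)=1
t=5: f(5,-1)=5 f(5,1)=9 f(5,3)=5 f(5,5)=1
t=6: f(6,0)=14 f(6,2)=14 f(6,4)=6 f(6,6)=1
t=7: f(7,-1)=14 f(7,1)=28 f(7,3)=20 f(7,5)=7 f(7,7)=1
t=8: f(8,0)=42 f(8,2)=48 f(8,4)=27 f(8,6)=8 f(8,8)=1
t=9: f(9,-1)=42 f(9,1)=90 f(9,3)=75 f(9,5)=35 f(9,7)=9 f(9,9)=1
t=10: f(10,0)=132 f(10,2)=165 f(10,4)=110 f(10,6)=44 f(10,8)=10 f(10,10)=1
t=11: f(11,-1)=132 f(11,1)=297 f(11,3)=275 f(11,5)=154 f(11,7)=54 f(11,9)=11 f(11,11)=1
t=12: f(12,0)=429 f(12,2)=572 f(12,4)=429 f(12,6)=208 f(12,8)=65 f(12,10)=12 f(12,12)=1
t=13: f(13,-1)=429 f(13,1)=1001 f(13,3)=1001 f(13,5)=637 f(13,7)=273 f(13,9)=77 f(13,11)=13 f(13,13)=1
t=14: f(14,0)=1430 f(14,2)=2002 f(14,4)=1638 f(14,6)=910 f(14,8)=350 f(14,10)=90 f(14,12)=14 f(14,14)=1
t=15: f(15,-1)=1430 f(15,1)=3432 f(15,3)=3640 f(15,5)=2548 f(15,7)=1260 f(15,9)=440 f(15,11)=104 f(15,13)=15 f(15,15)=1
t=16: f(16,0)=4862 f(16,2)=7072 f(16,4)=6188 f(16,6)=3808 f(16,8)=1700 f(16,10)=544 f(16,12)=119 f(16,14)=16 f(16,16)=1
t=17: f(17,-1)=4862 f(17,1)=11934 f(17,3)=13260 f(17,5)=9996 f(17,7)=5508 f(17,9)=2244 f(17,11)=663 f(17,13)=135 f(17,15)=17 f(17,17)=1
Σ_s f(17,s) = 48620
P = 48620/131072 = 12155/32768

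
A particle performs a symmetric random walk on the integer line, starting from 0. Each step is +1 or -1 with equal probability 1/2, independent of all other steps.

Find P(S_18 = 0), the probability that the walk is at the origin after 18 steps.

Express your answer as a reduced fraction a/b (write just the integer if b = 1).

Answer: 12155/65536

Derivation:
To return to 0 after 18 steps: need exactly 9 steps of +1 and 9 of -1.
Favorable paths: C(18,9) = 48620
Total paths: 2^18 = 262144
P = 48620/262144 = 12155/65536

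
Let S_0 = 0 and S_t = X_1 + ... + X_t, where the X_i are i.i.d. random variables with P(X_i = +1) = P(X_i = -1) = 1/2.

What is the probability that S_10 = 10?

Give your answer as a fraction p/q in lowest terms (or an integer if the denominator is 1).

Answer: 1/1024

Derivation:
To reach position 10 after 10 steps: need 10 steps of +1 and 0 of -1.
Favorable paths: C(10,10) = 1
Total paths: 2^10 = 1024
P = 1/1024 = 1/1024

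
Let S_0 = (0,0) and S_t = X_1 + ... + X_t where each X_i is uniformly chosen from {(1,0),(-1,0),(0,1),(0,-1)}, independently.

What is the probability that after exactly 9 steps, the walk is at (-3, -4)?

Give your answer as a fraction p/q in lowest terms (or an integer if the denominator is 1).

Answer: 567/131072

Derivation:
Let h be the number of horizontal steps (so 9-h are vertical). To end at (-3,-4) need (h-3)/2 right-steps and ((9-h)-4)/2 up-steps.
Sum over h with 3 ≤ h ≤ 5, h ≡ 1 (mod 2), 9-h ≡ 0 (mod 2):
h=3: C(9,3)·C(3,0)·C(6,1) = 84·1·6 = 504
h=5: C(9,5)·C(5,1)·C(4,0) = 126·5·1 = 630
Total favorable: 1134
Total paths: 4^9 = 262144
P = 1134/262144 = 567/131072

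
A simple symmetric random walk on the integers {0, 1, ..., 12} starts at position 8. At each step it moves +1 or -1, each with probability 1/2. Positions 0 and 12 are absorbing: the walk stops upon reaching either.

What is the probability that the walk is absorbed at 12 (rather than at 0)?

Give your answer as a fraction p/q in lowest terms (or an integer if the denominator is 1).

Answer: 2/3

Derivation:
Symmetric walk (p = 1/2): the harmonic-function argument gives P(hit 12 before 0 | start at 8) = a/N.
P = 8/12 = 2/3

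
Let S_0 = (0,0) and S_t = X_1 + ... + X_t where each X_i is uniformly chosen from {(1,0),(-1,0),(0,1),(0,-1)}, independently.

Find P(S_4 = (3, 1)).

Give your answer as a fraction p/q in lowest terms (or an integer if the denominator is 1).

Let h be the number of horizontal steps (so 4-h are vertical). To end at (3,1) need (h+3)/2 right-steps and ((4-h)+1)/2 up-steps.
Sum over h with 3 ≤ h ≤ 3, h ≡ 1 (mod 2), 4-h ≡ 1 (mod 2):
h=3: C(4,3)·C(3,3)·C(1,1) = 4·1·1 = 4
Total favorable: 4
Total paths: 4^4 = 256
P = 4/256 = 1/64

Answer: 1/64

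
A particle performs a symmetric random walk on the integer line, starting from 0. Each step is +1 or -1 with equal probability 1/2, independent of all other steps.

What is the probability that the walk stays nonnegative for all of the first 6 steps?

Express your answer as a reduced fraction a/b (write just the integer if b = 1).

Answer: 5/16

Derivation:
Let f(t,s) = #length-t paths at position s with S_1..S_t all ≥ 0.
f(t,s) = f(t-1,s-1) + f(t-1,s+1) for s ≥ 0; f(t,s) = 0 for s < 0.
t=0: f(0,0)=1
t=1: f(1,1)=1
t=2: f(2,0)=1 f(2,2)=1
t=3: f(3,1)=2 f(3,3)=1
t=4: f(4,0)=2 f(4,2)=3 f(4,4)=1
t=5: f(5,1)=5 f(5,3)=4 f(5,5)=1
t=6: f(6,0)=5 f(6,2)=9 f(6,4)=5 f(6,6)=1
Σ_s f(6,s) = 20
P = 20/64 = 5/16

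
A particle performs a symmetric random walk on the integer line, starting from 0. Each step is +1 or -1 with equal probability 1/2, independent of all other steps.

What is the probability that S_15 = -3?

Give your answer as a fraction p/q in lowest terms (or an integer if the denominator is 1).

Answer: 5005/32768

Derivation:
To reach position -3 after 15 steps: need 6 steps of +1 and 9 of -1.
Favorable paths: C(15,6) = 5005
Total paths: 2^15 = 32768
P = 5005/32768 = 5005/32768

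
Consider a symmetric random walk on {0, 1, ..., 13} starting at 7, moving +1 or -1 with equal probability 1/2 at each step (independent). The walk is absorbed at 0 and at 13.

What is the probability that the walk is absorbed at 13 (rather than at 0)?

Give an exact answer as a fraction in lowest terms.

Answer: 7/13

Derivation:
Symmetric walk (p = 1/2): the harmonic-function argument gives P(hit 13 before 0 | start at 7) = a/N.
P = 7/13 = 7/13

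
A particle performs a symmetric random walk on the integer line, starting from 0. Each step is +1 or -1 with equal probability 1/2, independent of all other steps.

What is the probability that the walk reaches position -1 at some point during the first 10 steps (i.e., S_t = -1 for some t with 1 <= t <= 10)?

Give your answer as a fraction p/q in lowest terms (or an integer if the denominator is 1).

Count via complement. Let g(t,s) = #length-t paths at position s with S_1..S_t all ≠ -1.
g(t,s) = g(t-1,s-1) + g(t-1,s+1) for s ≠ -1; g(t,-1) = 0.
t=0: g(0,0)=1
t=1: g(1,1)=1
t=2: g(2,0)=1 g(2,2)=1
t=3: g(3,1)=2 g(3,3)=1
t=4: g(4,0)=2 g(4,2)=3 g(4,4)=1
t=5: g(5,1)=5 g(5,3)=4 g(5,5)=1
t=6: g(6,0)=5 g(6,2)=9 g(6,4)=5 g(6,6)=1
t=7: g(7,1)=14 g(7,3)=14 g(7,5)=6 g(7,7)=1
t=8: g(8,0)=14 g(8,2)=28 g(8,4)=20 g(8,6)=7 g(8,8)=1
t=9: g(9,1)=42 g(9,3)=48 g(9,5)=27 g(9,7)=8 g(9,9)=1
t=10: g(10,0)=42 g(10,2)=90 g(10,4)=75 g(10,6)=35 g(10,8)=9 g(10,10)=1
Paths never hitting -1: Σ_s g(10,s) = 252
Paths hitting -1: 2^10 - 252 = 772
P = 772/1024 = 193/256

Answer: 193/256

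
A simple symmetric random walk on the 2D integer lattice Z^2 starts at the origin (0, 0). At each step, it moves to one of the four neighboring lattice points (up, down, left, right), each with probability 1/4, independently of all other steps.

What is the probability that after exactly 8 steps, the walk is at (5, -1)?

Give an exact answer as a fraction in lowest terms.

Answer: 7/2048

Derivation:
Let h be the number of horizontal steps (so 8-h are vertical). To end at (5,-1) need (h+5)/2 right-steps and ((8-h)-1)/2 up-steps.
Sum over h with 5 ≤ h ≤ 7, h ≡ 1 (mod 2), 8-h ≡ 1 (mod 2):
h=5: C(8,5)·C(5,5)·C(3,1) = 56·1·3 = 168
h=7: C(8,7)·C(7,6)·C(1,0) = 8·7·1 = 56
Total favorable: 224
Total paths: 4^8 = 65536
P = 224/65536 = 7/2048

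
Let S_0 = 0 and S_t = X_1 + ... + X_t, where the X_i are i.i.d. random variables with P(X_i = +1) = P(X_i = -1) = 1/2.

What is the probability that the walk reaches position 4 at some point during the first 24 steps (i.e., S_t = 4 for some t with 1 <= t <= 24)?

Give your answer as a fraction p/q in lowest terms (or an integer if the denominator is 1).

Answer: 1779879/4194304

Derivation:
Count via complement. Let g(t,s) = #length-t paths at position s with S_1..S_t all ≠ 4.
g(t,s) = g(t-1,s-1) + g(t-1,s+1) for s ≠ 4; g(t,4) = 0.
t=0: g(0,0)=1
t=1: g(1,-1)=1 g(1,1)=1
t=2: g(2,-2)=1 g(2,0)=2 g(2,2)=1
t=3: g(3,-3)=1 g(3,-1)=3 g(3,1)=3 g(3,3)=1
t=4: g(4,-4)=1 g(4,-2)=4 g(4,0)=6 g(4,2)=4
t=5: g(5,-5)=1 g(5,-3)=5 g(5,-1)=10 g(5,1)=10 g(5,3)=4
t=6: g(6,-6)=1 g(6,-4)=6 g(6,-2)=15 g(6,0)=20 g(6,2)=14
t=7: g(7,-7)=1 g(7,-5)=7 g(7,-3)=21 g(7,-1)=35 g(7,1)=34 g(7,3)=14
t=8: g(8,-8)=1 g(8,-6)=8 g(8,-4)=28 g(8,-2)=56 g(8,0)=69 g(8,2)=48
t=9: g(9,-9)=1 g(9,-7)=9 g(9,-5)=36 g(9,-3)=84 g(9,-1)=125 g(9,1)=117 g(9,3)=48
t=10: g(10,-10)=1 g(10,-8)=10 g(10,-6)=45 g(10,-4)=120 g(10,-2)=209 g(10,0)=242 g(10,2)=165
t=11: g(11,-11)=1 g(11,-9)=11 g(11,-7)=55 g(11,-5)=165 g(11,-3)=329 g(11,-1)=451 g(11,1)=407 g(11,3)=165
t=12: g(12,-12)=1 g(12,-10)=12 g(12,-8)=66 g(12,-6)=220 g(12,-4)=494 g(12,-2)=780 g(12,0)=858 g(12,2)=572
t=13: g(13,-13)=1 g(13,-11)=13 g(13,-9)=78 g(13,-7)=286 g(13,-5)=714 g(13,-3)=1274 g(13,-1)=1638 g(13,1)=1430 g(13,3)=572
t=14: g(14,-14)=1 g(14,-12)=14 g(14,-10)=91 g(14,-8)=364 g(14,-6)=1000 g(14,-4)=1988 g(14,-2)=2912 g(14,0)=3068 g(14,2)=2002
t=15: g(15,-15)=1 g(15,-13)=15 g(15,-11)=105 g(15,-9)=455 g(15,-7)=1364 g(15,-5)=2988 g(15,-3)=4900 g(15,-1)=5980 g(15,1)=5070 g(15,3)=2002
t=16: g(16,-16)=1 g(16,-14)=16 g(16,-12)=120 g(16,-10)=560 g(16,-8)=1819 g(16,-6)=4352 g(16,-4)=7888 g(16,-2)=10880 g(16,0)=11050 g(16,2)=7072
t=17: g(17,-17)=1 g(17,-15)=17 g(17,-13)=136 g(17,-11)=680 g(17,-9)=2379 g(17,-7)=6171 g(17,-5)=12240 g(17,-3)=18768 g(17,-1)=21930 g(17,1)=18122 g(17,3)=7072
t=18: g(18,-18)=1 g(18,-16)=18 g(18,-14)=153 g(18,-12)=816 g(18,-10)=3059 g(18,-8)=8550 g(18,-6)=18411 g(18,-4)=31008 g(18,-2)=40698 g(18,0)=40052 g(18,2)=25194
t=19: g(19,-19)=1 g(19,-17)=19 g(19,-15)=171 g(19,-13)=969 g(19,-11)=3875 g(19,-9)=11609 g(19,-7)=26961 g(19,-5)=49419 g(19,-3)=71706 g(19,-1)=80750 g(19,1)=65246 g(19,3)=25194
t=20: g(20,-20)=1 g(20,-18)=20 g(20,-16)=190 g(20,-14)=1140 g(20,-12)=4844 g(20,-10)=15484 g(20,-8)=38570 g(20,-6)=76380 g(20,-4)=121125 g(20,-2)=152456 g(20,0)=145996 g(20,2)=90440
t=21: g(21,-21)=1 g(21,-19)=21 g(21,-17)=210 g(21,-15)=1330 g(21,-13)=5984 g(21,-11)=20328 g(21,-9)=54054 g(21,-7)=114950 g(21,-5)=197505 g(21,-3)=273581 g(21,-1)=298452 g(21,1)=236436 g(21,3)=90440
t=22: g(22,-22)=1 g(22,-20)=22 g(22,-18)=231 g(22,-16)=1540 g(22,-14)=7314 g(22,-12)=26312 g(22,-10)=74382 g(22,-8)=169004 g(22,-6)=312455 g(22,-4)=471086 g(22,-2)=572033 g(22,0)=534888 g(22,2)=326876
t=23: g(23,-23)=1 g(23,-21)=23 g(23,-19)=253 g(23,-17)=1771 g(23,-15)=8854 g(23,-13)=33626 g(23,-11)=100694 g(23,-9)=243386 g(23,-7)=481459 g(23,-5)=783541 g(23,-3)=1043119 g(23,-1)=1106921 g(23,1)=861764 g(23,3)=326876
t=24: g(24,-24)=1 g(24,-22)=24 g(24,-20)=276 g(24,-18)=2024 g(24,-16)=10625 g(24,-14)=42480 g(24,-12)=134320 g(24,-10)=344080 g(24,-8)=724845 g(24,-6)=1265000 g(24,-4)=1826660 g(24,-2)=2150040 g(24,0)=1968685 g(24,2)=1188640
Paths never hitting 4: Σ_s g(24,s) = 9657700
Paths hitting 4: 2^24 - 9657700 = 7119516
P = 7119516/16777216 = 1779879/4194304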